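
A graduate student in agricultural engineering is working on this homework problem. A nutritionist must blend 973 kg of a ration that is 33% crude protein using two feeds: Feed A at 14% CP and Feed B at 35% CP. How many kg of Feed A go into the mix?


parts_A = CP_b - target = 35 - 33 = 2
parts_B = target - CP_a = 33 - 14 = 19
total_parts = 2 + 19 = 21
Feed A = 973 * 2 / 21 = 92.67 kg
Feed B = 973 * 19 / 21 = 880.33 kg

92.67 kg


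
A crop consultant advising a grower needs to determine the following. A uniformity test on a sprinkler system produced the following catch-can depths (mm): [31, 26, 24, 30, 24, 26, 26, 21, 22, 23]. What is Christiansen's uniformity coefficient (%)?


xbar = 253 / 10 = 25.300
sum|xi - xbar| = 25
CU = 100 * (1 - 25 / (10 * 25.300))
   = 100 * (1 - 0.0988)
   = 90.12%


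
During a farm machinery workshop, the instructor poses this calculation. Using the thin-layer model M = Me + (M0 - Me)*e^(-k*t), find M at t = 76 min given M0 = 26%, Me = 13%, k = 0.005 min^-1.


M = Me + (M0 - Me) * e^(-k*t)
  = 13 + (26 - 13) * e^(-0.005*76)
  = 13 + 13 * e^(-0.380)
  = 13 + 13 * 0.68386
  = 13 + 8.8902
  = 21.89%


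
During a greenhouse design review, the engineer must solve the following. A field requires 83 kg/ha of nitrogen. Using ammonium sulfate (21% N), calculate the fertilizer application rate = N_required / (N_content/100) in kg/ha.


Rate = N_required / (N_content / 100)
     = 83 / (21 / 100)
     = 83 / 0.21
     = 395.24 kg/ha


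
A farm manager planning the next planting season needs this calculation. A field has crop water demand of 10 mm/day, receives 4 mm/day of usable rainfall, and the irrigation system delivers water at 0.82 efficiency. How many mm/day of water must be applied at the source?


IWR = (ETc - Pe) / Ea
    = (10 - 4) / 0.82
    = 6 / 0.82
    = 7.32 mm/day


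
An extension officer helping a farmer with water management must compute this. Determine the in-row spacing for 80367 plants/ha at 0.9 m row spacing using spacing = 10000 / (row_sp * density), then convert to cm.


spacing = 10000 / (row_sp * density)
        = 10000 / (0.9 * 80367)
        = 10000 / 72330.30
        = 0.13825 m = 13.83 cm


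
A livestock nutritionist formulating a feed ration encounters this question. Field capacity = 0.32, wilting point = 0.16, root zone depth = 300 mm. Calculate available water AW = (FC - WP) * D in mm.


AW = (FC - WP) * D
   = (0.32 - 0.16) * 300
   = 0.16 * 300
   = 48 mm


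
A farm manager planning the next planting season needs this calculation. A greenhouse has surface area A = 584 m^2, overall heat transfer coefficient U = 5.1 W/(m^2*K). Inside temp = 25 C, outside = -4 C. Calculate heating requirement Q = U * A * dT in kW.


dT = 25 - (-4) = 29 K
Q = U * A * dT
  = 5.1 * 584 * 29
  = 86373.60 W = 86.37 kW


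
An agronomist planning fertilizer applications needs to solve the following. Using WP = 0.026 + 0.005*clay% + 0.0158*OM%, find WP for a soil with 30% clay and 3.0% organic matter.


WP = 0.026 + 0.005*30 + 0.0158*3.0
   = 0.026 + 0.1500 + 0.0474
   = 0.2234


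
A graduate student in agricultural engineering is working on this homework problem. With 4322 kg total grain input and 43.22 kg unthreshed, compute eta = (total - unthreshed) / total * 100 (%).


eta = (total - unthreshed) / total * 100
    = (4322 - 43.22) / 4322 * 100
    = 4278.78 / 4322 * 100
    = 99%


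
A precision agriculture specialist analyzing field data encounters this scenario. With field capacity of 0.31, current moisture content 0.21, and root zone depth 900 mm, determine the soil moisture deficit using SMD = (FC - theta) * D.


SMD = (FC - theta) * D
    = (0.31 - 0.21) * 900
    = 0.100 * 900
    = 90 mm


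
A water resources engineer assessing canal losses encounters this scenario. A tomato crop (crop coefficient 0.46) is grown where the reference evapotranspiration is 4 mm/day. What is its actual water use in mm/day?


ETc = Kc * ET0
    = 0.46 * 4
    = 1.84 mm/day


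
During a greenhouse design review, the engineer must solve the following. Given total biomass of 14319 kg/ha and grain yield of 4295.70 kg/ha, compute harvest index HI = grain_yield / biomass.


HI = grain_yield / biomass
   = 4295.70 / 14319
   = 0.30


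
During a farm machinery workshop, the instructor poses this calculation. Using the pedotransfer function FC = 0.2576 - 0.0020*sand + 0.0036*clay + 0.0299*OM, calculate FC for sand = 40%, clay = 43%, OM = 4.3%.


FC = 0.2576 - 0.0020*40 + 0.0036*43 + 0.0299*4.3
   = 0.2576 - 0.0800 + 0.1548 + 0.1286
   = 0.4610


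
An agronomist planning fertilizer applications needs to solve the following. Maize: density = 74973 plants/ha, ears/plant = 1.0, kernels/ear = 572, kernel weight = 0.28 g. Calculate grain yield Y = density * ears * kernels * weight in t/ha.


Y = density * ears * kernels * kw
  = 74973 * 1.0 * 572 * 0.28 g/ha
  = 12007675.68 g/ha
  = 12007.68 kg/ha = 12.01 t/ha


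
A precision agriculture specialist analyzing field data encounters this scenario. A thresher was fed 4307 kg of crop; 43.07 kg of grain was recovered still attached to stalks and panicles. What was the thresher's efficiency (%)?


eta = (total - unthreshed) / total * 100
    = (4307 - 43.07) / 4307 * 100
    = 4263.93 / 4307 * 100
    = 99%


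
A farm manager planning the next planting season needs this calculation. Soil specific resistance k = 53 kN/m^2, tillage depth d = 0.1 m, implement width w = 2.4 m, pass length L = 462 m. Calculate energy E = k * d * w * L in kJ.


E = k * d * w * L
  = 53 * 0.1 * 2.4 * 462
  = 5876.64 kJ


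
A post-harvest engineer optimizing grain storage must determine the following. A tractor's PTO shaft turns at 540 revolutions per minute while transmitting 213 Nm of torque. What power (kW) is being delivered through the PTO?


P = 2*pi*n*T / 60000
  = 2*pi * 540 * 213 / 60000
  = 722691.97 / 60000
  = 12.04 kW


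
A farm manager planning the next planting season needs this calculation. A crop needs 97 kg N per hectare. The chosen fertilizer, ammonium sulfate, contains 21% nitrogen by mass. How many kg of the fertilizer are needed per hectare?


Rate = N_required / (N_content / 100)
     = 97 / (21 / 100)
     = 97 / 0.21
     = 461.90 kg/ha


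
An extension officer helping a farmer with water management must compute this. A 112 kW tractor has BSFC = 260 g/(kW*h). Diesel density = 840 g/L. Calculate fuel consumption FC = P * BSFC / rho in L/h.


FC = P * BSFC / rho_fuel
   = 112 * 260 / 840
   = 29120 / 840
   = 34.67 L/h


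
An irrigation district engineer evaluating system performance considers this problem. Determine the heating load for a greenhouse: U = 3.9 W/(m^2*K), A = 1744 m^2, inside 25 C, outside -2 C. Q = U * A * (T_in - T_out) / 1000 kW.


dT = 25 - (-2) = 27 K
Q = U * A * dT
  = 3.9 * 1744 * 27
  = 183643.20 W = 183.64 kW


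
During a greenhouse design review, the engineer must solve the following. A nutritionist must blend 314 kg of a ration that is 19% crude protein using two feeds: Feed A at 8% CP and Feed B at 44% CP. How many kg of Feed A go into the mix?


parts_A = CP_b - target = 44 - 19 = 25
parts_B = target - CP_a = 19 - 8 = 11
total_parts = 25 + 11 = 36
Feed A = 314 * 25 / 36 = 218.06 kg
Feed B = 314 * 11 / 36 = 95.94 kg

218.06 kg


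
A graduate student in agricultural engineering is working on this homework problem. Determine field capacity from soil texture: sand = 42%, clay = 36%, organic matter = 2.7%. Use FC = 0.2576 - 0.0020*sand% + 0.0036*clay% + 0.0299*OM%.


FC = 0.2576 - 0.0020*42 + 0.0036*36 + 0.0299*2.7
   = 0.2576 - 0.0840 + 0.1296 + 0.0807
   = 0.3839


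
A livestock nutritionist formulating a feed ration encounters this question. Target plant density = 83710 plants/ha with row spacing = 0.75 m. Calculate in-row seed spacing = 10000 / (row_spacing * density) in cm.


spacing = 10000 / (row_sp * density)
        = 10000 / (0.75 * 83710)
        = 10000 / 62782.50
        = 0.15928 m = 15.93 cm


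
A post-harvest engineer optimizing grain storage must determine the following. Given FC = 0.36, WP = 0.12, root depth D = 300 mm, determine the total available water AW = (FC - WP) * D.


AW = (FC - WP) * D
   = (0.36 - 0.12) * 300
   = 0.24 * 300
   = 72 mm


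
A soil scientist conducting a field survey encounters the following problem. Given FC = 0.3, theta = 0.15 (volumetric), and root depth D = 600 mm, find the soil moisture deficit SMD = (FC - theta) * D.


SMD = (FC - theta) * D
    = (0.3 - 0.15) * 600
    = 0.150 * 600
    = 90 mm


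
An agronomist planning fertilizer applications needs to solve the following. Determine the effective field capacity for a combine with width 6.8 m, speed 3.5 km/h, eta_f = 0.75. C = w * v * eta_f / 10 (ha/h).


C = w * v * eta_f / 10
  = 6.8 * 3.5 * 0.75 / 10
  = 17.85 / 10
  = 1.79 ha/h


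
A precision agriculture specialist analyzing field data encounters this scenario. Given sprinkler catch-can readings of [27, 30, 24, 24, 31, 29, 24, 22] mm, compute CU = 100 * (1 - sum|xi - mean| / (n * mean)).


xbar = 211 / 8 = 26.375
sum|xi - xbar| = 23
CU = 100 * (1 - 23 / (8 * 26.375))
   = 100 * (1 - 0.1090)
   = 89.10%


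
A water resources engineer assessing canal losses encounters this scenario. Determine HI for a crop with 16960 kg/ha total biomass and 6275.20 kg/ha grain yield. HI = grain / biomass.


HI = grain_yield / biomass
   = 6275.20 / 16960
   = 0.37


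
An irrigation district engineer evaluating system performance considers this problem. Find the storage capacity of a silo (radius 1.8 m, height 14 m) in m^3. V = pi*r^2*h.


V = pi * r^2 * h
  = pi * 1.8^2 * 14
  = pi * 3.24 * 14
  = 142.50 m^3


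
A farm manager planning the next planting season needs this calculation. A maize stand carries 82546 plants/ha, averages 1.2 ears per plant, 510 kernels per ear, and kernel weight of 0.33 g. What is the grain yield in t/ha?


Y = density * ears * kernels * kw
  = 82546 * 1.2 * 510 * 0.33 g/ha
  = 16670990.16 g/ha
  = 16670.99 kg/ha = 16.67 t/ha


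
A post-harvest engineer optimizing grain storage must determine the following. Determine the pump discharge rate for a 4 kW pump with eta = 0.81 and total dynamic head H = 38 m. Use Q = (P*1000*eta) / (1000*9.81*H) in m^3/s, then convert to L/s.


Q = (P * 1000 * eta) / (rho * g * H)
  = (4 * 1000 * 0.81) / (1000 * 9.81 * 38)
  = 3240 / 372780
  = 0.00869 m^3/s = 8.69 L/s


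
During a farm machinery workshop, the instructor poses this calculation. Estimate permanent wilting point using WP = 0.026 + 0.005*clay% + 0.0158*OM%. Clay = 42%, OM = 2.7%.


WP = 0.026 + 0.005*42 + 0.0158*2.7
   = 0.026 + 0.2100 + 0.0427
   = 0.2787


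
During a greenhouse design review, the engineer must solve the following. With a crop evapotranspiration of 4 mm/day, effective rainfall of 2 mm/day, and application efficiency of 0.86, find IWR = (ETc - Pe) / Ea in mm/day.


IWR = (ETc - Pe) / Ea
    = (4 - 2) / 0.86
    = 2 / 0.86
    = 2.33 mm/day


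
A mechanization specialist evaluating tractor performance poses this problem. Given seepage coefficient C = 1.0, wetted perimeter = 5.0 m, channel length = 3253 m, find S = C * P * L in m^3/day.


S = C * P * L
  = 1.0 * 5.0 * 3253
  = 16265 m^3/day


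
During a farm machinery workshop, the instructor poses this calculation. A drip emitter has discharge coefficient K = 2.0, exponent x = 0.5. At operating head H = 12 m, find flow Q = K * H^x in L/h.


Q = K * H^x
  = 2.0 * 12^0.5
  = 2.0 * 3.4641
  = 6.93 L/h


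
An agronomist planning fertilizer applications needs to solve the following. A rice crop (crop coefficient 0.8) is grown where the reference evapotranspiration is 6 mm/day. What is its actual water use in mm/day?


ETc = Kc * ET0
    = 0.8 * 6
    = 4.80 mm/day


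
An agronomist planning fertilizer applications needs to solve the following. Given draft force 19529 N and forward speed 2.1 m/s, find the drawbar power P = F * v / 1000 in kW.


P = F * v / 1000
  = 19529 * 2.1 / 1000
  = 41010.90 / 1000
  = 41.01 kW


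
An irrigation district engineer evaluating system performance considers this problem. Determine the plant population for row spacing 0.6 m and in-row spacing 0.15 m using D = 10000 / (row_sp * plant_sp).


D = 10000 / (row_sp * plant_sp)
  = 10000 / (0.6 * 0.15)
  = 10000 / 0.0900
  = 111111.11 plants/ha


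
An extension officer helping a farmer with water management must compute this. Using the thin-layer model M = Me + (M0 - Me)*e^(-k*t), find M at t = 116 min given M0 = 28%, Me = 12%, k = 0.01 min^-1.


M = Me + (M0 - Me) * e^(-k*t)
  = 12 + (28 - 12) * e^(-0.01*116)
  = 12 + 16 * e^(-1.160)
  = 12 + 16 * 0.31349
  = 12 + 5.0158
  = 17.02%


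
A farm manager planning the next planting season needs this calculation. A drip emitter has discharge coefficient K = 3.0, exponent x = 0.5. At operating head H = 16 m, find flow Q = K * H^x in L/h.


Q = K * H^x
  = 3.0 * 16^0.5
  = 3.0 * 4
  = 12 L/h


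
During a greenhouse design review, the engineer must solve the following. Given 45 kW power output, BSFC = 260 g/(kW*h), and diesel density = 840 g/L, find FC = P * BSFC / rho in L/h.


FC = P * BSFC / rho_fuel
   = 45 * 260 / 840
   = 11700 / 840
   = 13.93 L/h


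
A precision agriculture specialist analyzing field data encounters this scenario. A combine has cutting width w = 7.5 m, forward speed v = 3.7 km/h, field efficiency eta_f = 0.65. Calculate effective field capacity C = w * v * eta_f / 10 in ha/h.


C = w * v * eta_f / 10
  = 7.5 * 3.7 * 0.65 / 10
  = 18.04 / 10
  = 1.80 ha/h


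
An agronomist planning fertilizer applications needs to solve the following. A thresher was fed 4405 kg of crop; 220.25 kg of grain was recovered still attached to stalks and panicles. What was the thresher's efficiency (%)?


eta = (total - unthreshed) / total * 100
    = (4405 - 220.25) / 4405 * 100
    = 4184.75 / 4405 * 100
    = 95%


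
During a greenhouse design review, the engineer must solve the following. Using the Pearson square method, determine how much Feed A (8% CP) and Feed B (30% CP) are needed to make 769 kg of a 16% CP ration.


parts_A = CP_b - target = 30 - 16 = 14
parts_B = target - CP_a = 16 - 8 = 8
total_parts = 14 + 8 = 22
Feed A = 769 * 14 / 22 = 489.36 kg
Feed B = 769 * 8 / 22 = 279.64 kg

489.36 kg


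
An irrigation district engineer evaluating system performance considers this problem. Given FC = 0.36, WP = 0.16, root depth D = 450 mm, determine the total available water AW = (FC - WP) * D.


AW = (FC - WP) * D
   = (0.36 - 0.16) * 450
   = 0.20 * 450
   = 90 mm


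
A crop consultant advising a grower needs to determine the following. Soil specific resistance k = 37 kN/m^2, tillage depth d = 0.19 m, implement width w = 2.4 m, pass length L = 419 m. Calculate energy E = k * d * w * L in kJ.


E = k * d * w * L
  = 37 * 0.19 * 2.4 * 419
  = 7069.37 kJ


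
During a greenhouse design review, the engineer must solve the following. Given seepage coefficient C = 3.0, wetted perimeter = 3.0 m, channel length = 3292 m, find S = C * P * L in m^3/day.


S = C * P * L
  = 3.0 * 3.0 * 3292
  = 29628 m^3/day


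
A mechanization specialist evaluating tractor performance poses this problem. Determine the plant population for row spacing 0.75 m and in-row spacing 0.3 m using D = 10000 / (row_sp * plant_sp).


D = 10000 / (row_sp * plant_sp)
  = 10000 / (0.75 * 0.3)
  = 10000 / 0.2250
  = 44444.44 plants/ha


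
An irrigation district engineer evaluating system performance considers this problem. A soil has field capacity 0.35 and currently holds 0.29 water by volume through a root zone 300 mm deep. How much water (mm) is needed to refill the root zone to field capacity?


SMD = (FC - theta) * D
    = (0.35 - 0.29) * 300
    = 0.060 * 300
    = 18 mm


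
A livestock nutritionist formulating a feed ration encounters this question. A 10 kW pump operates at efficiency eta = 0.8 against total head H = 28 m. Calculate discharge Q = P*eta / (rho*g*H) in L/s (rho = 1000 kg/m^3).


Q = (P * 1000 * eta) / (rho * g * H)
  = (10 * 1000 * 0.8) / (1000 * 9.81 * 28)
  = 8000 / 274680
  = 0.02912 m^3/s = 29.12 L/s


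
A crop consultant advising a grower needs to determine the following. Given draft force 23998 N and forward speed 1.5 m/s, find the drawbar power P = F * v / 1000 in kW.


P = F * v / 1000
  = 23998 * 1.5 / 1000
  = 35997 / 1000
  = 36.00 kW


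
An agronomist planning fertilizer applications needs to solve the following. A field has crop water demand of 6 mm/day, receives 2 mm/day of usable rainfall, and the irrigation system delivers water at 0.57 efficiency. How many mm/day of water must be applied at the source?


IWR = (ETc - Pe) / Ea
    = (6 - 2) / 0.57
    = 4 / 0.57
    = 7.02 mm/day


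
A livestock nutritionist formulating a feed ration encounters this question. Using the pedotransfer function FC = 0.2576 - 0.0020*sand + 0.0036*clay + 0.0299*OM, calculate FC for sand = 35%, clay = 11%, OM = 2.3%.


FC = 0.2576 - 0.0020*35 + 0.0036*11 + 0.0299*2.3
   = 0.2576 - 0.0700 + 0.0396 + 0.0688
   = 0.2960


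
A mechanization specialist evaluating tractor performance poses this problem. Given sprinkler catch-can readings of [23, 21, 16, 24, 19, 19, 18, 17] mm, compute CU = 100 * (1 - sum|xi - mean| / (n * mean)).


xbar = 157 / 8 = 19.625
sum|xi - xbar| = 18.250
CU = 100 * (1 - 18.250 / (8 * 19.625))
   = 100 * (1 - 0.1162)
   = 88.38%


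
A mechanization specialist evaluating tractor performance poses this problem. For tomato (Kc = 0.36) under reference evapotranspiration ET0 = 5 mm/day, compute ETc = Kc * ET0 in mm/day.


ETc = Kc * ET0
    = 0.36 * 5
    = 1.80 mm/day


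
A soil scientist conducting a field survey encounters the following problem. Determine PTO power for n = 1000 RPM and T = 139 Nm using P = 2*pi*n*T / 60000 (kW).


P = 2*pi*n*T / 60000
  = 2*pi * 1000 * 139 / 60000
  = 873362.76 / 60000
  = 14.56 kW


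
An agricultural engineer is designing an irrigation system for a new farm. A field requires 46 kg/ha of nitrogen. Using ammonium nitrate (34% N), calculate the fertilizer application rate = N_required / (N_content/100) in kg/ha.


Rate = N_required / (N_content / 100)
     = 46 / (34 / 100)
     = 46 / 0.34
     = 135.29 kg/ha


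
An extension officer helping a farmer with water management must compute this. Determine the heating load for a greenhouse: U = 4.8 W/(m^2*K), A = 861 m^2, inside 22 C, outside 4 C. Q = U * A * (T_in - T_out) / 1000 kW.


dT = 22 - (4) = 18 K
Q = U * A * dT
  = 4.8 * 861 * 18
  = 74390.40 W = 74.39 kW


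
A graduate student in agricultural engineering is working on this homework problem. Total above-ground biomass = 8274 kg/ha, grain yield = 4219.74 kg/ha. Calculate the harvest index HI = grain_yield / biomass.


HI = grain_yield / biomass
   = 4219.74 / 8274
   = 0.51


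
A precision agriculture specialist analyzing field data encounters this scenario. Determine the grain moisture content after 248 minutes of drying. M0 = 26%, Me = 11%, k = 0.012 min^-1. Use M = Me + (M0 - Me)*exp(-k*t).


M = Me + (M0 - Me) * e^(-k*t)
  = 11 + (26 - 11) * e^(-0.012*248)
  = 11 + 15 * e^(-2.976)
  = 11 + 15 * 0.05100
  = 11 + 0.7649
  = 11.76%


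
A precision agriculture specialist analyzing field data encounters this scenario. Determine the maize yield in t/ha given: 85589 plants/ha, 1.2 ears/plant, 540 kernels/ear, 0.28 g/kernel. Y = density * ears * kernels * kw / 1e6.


Y = density * ears * kernels * kw
  = 85589 * 1.2 * 540 * 0.28 g/ha
  = 15529268.16 g/ha
  = 15529.27 kg/ha = 15.53 t/ha


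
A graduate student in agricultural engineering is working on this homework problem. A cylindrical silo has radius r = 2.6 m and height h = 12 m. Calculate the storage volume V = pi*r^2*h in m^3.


V = pi * r^2 * h
  = pi * 2.6^2 * 12
  = pi * 6.76 * 12
  = 254.85 m^3


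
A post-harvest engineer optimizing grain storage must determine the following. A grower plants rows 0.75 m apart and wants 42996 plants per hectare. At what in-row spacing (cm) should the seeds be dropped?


spacing = 10000 / (row_sp * density)
        = 10000 / (0.75 * 42996)
        = 10000 / 32247
        = 0.31011 m = 31.01 cm


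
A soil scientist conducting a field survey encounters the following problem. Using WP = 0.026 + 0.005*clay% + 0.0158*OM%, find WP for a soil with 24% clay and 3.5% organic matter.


WP = 0.026 + 0.005*24 + 0.0158*3.5
   = 0.026 + 0.1200 + 0.0553
   = 0.2013


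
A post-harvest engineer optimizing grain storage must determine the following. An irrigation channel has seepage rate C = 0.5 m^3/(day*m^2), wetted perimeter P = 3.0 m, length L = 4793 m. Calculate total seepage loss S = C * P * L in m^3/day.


S = C * P * L
  = 0.5 * 3.0 * 4793
  = 7189.50 m^3/day


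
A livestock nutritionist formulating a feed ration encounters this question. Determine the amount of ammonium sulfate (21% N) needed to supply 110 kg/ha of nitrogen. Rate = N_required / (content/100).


Rate = N_required / (N_content / 100)
     = 110 / (21 / 100)
     = 110 / 0.21
     = 523.81 kg/ha


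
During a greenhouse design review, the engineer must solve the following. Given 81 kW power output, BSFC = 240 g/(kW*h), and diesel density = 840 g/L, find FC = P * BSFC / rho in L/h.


FC = P * BSFC / rho_fuel
   = 81 * 240 / 840
   = 19440 / 840
   = 23.14 L/h


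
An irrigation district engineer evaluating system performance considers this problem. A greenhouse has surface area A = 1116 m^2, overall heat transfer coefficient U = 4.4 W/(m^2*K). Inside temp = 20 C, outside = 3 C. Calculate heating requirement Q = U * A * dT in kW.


dT = 20 - (3) = 17 K
Q = U * A * dT
  = 4.4 * 1116 * 17
  = 83476.80 W = 83.48 kW


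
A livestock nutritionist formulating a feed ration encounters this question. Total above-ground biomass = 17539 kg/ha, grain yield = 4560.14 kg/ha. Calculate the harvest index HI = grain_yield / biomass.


HI = grain_yield / biomass
   = 4560.14 / 17539
   = 0.26


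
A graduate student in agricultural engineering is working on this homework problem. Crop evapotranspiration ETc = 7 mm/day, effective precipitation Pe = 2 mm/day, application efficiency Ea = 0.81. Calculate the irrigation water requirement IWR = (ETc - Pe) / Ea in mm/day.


IWR = (ETc - Pe) / Ea
    = (7 - 2) / 0.81
    = 5 / 0.81
    = 6.17 mm/day


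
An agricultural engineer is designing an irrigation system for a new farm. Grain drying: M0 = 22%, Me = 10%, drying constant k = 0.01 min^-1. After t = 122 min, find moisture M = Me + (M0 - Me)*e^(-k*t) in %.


M = Me + (M0 - Me) * e^(-k*t)
  = 10 + (22 - 10) * e^(-0.01*122)
  = 10 + 12 * e^(-1.220)
  = 10 + 12 * 0.29523
  = 10 + 3.5428
  = 13.54%


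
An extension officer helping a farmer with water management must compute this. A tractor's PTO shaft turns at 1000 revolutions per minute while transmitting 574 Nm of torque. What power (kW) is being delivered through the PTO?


P = 2*pi*n*T / 60000
  = 2*pi * 1000 * 574 / 60000
  = 3606548.37 / 60000
  = 60.11 kW


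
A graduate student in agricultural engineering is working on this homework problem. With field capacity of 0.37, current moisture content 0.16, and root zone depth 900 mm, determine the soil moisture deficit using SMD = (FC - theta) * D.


SMD = (FC - theta) * D
    = (0.37 - 0.16) * 900
    = 0.210 * 900
    = 189 mm


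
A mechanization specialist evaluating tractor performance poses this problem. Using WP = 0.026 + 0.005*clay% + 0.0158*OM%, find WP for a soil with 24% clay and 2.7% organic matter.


WP = 0.026 + 0.005*24 + 0.0158*2.7
   = 0.026 + 0.1200 + 0.0427
   = 0.1887


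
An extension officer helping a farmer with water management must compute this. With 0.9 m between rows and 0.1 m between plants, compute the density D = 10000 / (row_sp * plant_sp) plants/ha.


D = 10000 / (row_sp * plant_sp)
  = 10000 / (0.9 * 0.1)
  = 10000 / 0.0900
  = 111111.11 plants/ha


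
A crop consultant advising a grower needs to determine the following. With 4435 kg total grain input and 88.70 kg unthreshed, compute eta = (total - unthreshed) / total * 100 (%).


eta = (total - unthreshed) / total * 100
    = (4435 - 88.70) / 4435 * 100
    = 4346.30 / 4435 * 100
    = 98%


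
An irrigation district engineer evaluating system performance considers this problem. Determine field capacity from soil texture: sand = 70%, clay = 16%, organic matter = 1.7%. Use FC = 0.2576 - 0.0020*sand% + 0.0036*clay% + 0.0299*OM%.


FC = 0.2576 - 0.0020*70 + 0.0036*16 + 0.0299*1.7
   = 0.2576 - 0.1400 + 0.0576 + 0.0508
   = 0.2260


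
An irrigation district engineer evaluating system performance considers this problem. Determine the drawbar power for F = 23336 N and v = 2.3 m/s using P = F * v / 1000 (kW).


P = F * v / 1000
  = 23336 * 2.3 / 1000
  = 53672.80 / 1000
  = 53.67 kW


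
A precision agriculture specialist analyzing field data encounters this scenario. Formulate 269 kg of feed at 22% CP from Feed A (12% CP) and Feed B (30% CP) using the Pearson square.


parts_A = CP_b - target = 30 - 22 = 8
parts_B = target - CP_a = 22 - 12 = 10
total_parts = 8 + 10 = 18
Feed A = 269 * 8 / 18 = 119.56 kg
Feed B = 269 * 10 / 18 = 149.44 kg

119.56 kg


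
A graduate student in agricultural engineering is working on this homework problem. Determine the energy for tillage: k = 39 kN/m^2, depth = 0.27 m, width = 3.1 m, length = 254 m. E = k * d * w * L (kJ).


E = k * d * w * L
  = 39 * 0.27 * 3.1 * 254
  = 8291.32 kJ


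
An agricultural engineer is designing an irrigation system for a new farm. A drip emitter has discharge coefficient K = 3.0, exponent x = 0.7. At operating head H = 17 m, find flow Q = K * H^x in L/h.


Q = K * H^x
  = 3.0 * 17^0.7
  = 3.0 * 7.2663
  = 21.80 L/h


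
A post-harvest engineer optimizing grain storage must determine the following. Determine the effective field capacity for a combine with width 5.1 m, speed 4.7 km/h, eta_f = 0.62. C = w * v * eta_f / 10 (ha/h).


C = w * v * eta_f / 10
  = 5.1 * 4.7 * 0.62 / 10
  = 14.86 / 10
  = 1.49 ha/h


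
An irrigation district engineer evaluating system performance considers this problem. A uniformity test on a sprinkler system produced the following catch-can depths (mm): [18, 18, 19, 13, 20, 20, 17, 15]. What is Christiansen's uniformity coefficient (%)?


xbar = 140 / 8 = 17.500
sum|xi - xbar| = 15
CU = 100 * (1 - 15 / (8 * 17.500))
   = 100 * (1 - 0.1071)
   = 89.29%


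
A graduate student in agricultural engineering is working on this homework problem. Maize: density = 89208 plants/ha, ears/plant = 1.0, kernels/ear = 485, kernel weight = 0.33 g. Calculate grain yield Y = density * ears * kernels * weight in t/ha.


Y = density * ears * kernels * kw
  = 89208 * 1.0 * 485 * 0.33 g/ha
  = 14277740.40 g/ha
  = 14277.74 kg/ha = 14.28 t/ha


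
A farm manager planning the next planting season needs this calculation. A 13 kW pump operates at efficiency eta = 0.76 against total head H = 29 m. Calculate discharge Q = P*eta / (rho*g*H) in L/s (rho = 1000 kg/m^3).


Q = (P * 1000 * eta) / (rho * g * H)
  = (13 * 1000 * 0.76) / (1000 * 9.81 * 29)
  = 9880 / 284490
  = 0.03473 m^3/s = 34.73 L/s


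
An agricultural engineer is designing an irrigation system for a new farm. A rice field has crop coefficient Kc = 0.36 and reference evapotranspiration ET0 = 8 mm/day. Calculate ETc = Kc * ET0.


ETc = Kc * ET0
    = 0.36 * 8
    = 2.88 mm/day


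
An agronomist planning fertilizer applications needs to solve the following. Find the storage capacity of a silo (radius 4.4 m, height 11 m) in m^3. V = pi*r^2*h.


V = pi * r^2 * h
  = pi * 4.4^2 * 11
  = pi * 19.36 * 11
  = 669.03 m^3


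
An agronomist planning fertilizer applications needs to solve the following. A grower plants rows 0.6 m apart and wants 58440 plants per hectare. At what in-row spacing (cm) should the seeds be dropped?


spacing = 10000 / (row_sp * density)
        = 10000 / (0.6 * 58440)
        = 10000 / 35064
        = 0.28519 m = 28.52 cm


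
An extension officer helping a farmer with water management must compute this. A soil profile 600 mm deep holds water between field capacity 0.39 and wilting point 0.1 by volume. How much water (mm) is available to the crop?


AW = (FC - WP) * D
   = (0.39 - 0.1) * 600
   = 0.29 * 600
   = 174 mm


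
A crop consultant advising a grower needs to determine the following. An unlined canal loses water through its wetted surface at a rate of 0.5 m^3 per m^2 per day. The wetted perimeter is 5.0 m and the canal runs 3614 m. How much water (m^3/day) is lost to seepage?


S = C * P * L
  = 0.5 * 5.0 * 3614
  = 9035 m^3/day


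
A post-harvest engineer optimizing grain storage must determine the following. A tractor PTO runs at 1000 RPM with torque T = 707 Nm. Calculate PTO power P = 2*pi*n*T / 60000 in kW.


P = 2*pi*n*T / 60000
  = 2*pi * 1000 * 707 / 60000
  = 4442212.01 / 60000
  = 74.04 kW


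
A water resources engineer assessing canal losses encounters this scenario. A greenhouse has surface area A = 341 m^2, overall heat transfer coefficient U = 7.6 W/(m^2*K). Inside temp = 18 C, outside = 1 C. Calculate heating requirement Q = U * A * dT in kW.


dT = 18 - (1) = 17 K
Q = U * A * dT
  = 7.6 * 341 * 17
  = 44057.20 W = 44.06 kW


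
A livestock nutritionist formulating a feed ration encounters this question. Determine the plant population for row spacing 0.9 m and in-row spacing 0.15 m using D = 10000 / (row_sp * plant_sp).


D = 10000 / (row_sp * plant_sp)
  = 10000 / (0.9 * 0.15)
  = 10000 / 0.1350
  = 74074.07 plants/ha


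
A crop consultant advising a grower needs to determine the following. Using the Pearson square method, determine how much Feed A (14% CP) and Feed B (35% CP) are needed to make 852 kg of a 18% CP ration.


parts_A = CP_b - target = 35 - 18 = 17
parts_B = target - CP_a = 18 - 14 = 4
total_parts = 17 + 4 = 21
Feed A = 852 * 17 / 21 = 689.71 kg
Feed B = 852 * 4 / 21 = 162.29 kg

689.71 kg


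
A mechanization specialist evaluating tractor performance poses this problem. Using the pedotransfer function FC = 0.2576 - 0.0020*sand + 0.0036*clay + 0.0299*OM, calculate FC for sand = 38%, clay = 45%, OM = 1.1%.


FC = 0.2576 - 0.0020*38 + 0.0036*45 + 0.0299*1.1
   = 0.2576 - 0.0760 + 0.1620 + 0.0329
   = 0.3765


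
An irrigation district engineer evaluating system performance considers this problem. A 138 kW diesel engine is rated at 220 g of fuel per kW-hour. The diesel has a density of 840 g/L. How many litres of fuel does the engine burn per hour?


FC = P * BSFC / rho_fuel
   = 138 * 220 / 840
   = 30360 / 840
   = 36.14 L/h


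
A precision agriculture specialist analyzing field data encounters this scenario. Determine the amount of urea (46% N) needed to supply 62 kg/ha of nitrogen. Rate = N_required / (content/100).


Rate = N_required / (N_content / 100)
     = 62 / (46 / 100)
     = 62 / 0.46
     = 134.78 kg/ha


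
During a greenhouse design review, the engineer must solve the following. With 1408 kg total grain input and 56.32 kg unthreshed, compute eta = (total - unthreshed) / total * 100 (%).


eta = (total - unthreshed) / total * 100
    = (1408 - 56.32) / 1408 * 100
    = 1351.68 / 1408 * 100
    = 96%


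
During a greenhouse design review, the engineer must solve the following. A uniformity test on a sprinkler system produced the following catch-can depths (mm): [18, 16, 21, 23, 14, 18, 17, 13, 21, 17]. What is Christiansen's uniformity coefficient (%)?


xbar = 178 / 10 = 17.800
sum|xi - xbar| = 24
CU = 100 * (1 - 24 / (10 * 17.800))
   = 100 * (1 - 0.1348)
   = 86.52%


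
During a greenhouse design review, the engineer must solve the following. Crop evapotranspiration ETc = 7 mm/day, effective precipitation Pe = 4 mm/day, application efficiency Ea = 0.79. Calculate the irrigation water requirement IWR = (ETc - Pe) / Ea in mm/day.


IWR = (ETc - Pe) / Ea
    = (7 - 4) / 0.79
    = 3 / 0.79
    = 3.80 mm/day


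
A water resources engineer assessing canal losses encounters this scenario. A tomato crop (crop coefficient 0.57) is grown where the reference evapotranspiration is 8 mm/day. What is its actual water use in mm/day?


ETc = Kc * ET0
    = 0.57 * 8
    = 4.56 mm/day


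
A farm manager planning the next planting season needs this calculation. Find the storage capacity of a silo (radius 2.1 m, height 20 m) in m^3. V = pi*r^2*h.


V = pi * r^2 * h
  = pi * 2.1^2 * 20
  = pi * 4.41 * 20
  = 277.09 m^3


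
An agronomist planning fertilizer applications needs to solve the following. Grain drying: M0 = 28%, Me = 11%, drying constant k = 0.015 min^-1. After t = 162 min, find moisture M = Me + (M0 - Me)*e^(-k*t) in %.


M = Me + (M0 - Me) * e^(-k*t)
  = 11 + (28 - 11) * e^(-0.015*162)
  = 11 + 17 * e^(-2.430)
  = 11 + 17 * 0.08804
  = 11 + 1.4966
  = 12.50%


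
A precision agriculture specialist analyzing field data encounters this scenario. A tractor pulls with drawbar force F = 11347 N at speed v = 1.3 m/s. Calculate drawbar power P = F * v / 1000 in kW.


P = F * v / 1000
  = 11347 * 1.3 / 1000
  = 14751.10 / 1000
  = 14.75 kW


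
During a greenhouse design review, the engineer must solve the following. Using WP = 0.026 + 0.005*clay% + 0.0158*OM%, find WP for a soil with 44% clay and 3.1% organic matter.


WP = 0.026 + 0.005*44 + 0.0158*3.1
   = 0.026 + 0.2200 + 0.0490
   = 0.2950


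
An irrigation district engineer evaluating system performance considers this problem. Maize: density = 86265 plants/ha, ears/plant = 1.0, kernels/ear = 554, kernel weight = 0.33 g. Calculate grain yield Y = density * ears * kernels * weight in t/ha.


Y = density * ears * kernels * kw
  = 86265 * 1.0 * 554 * 0.33 g/ha
  = 15770967.30 g/ha
  = 15770.97 kg/ha = 15.77 t/ha


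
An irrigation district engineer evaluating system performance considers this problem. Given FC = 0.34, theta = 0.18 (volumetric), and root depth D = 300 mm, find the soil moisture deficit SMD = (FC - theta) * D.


SMD = (FC - theta) * D
    = (0.34 - 0.18) * 300
    = 0.160 * 300
    = 48 mm


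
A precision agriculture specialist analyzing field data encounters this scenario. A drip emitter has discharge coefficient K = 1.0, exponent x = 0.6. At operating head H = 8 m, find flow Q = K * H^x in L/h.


Q = K * H^x
  = 1.0 * 8^0.6
  = 1.0 * 3.4822
  = 3.48 L/h


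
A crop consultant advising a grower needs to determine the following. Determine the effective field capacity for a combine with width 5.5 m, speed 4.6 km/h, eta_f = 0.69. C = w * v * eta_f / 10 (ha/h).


C = w * v * eta_f / 10
  = 5.5 * 4.6 * 0.69 / 10
  = 17.46 / 10
  = 1.75 ha/h


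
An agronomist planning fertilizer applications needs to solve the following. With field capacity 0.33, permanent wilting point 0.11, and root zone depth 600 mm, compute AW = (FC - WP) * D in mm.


AW = (FC - WP) * D
   = (0.33 - 0.11) * 600
   = 0.22 * 600
   = 132 mm


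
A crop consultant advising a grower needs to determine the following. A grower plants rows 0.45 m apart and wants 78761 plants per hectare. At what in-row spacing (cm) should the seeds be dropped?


spacing = 10000 / (row_sp * density)
        = 10000 / (0.45 * 78761)
        = 10000 / 35442.45
        = 0.28215 m = 28.21 cm


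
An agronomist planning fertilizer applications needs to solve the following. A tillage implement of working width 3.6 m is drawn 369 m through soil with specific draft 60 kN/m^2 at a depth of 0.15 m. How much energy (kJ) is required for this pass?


E = k * d * w * L
  = 60 * 0.15 * 3.6 * 369
  = 11955.60 kJ


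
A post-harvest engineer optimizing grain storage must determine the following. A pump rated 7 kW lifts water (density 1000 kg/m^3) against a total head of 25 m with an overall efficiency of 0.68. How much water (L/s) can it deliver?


Q = (P * 1000 * eta) / (rho * g * H)
  = (7 * 1000 * 0.68) / (1000 * 9.81 * 25)
  = 4760 / 245250
  = 0.01941 m^3/s = 19.41 L/s


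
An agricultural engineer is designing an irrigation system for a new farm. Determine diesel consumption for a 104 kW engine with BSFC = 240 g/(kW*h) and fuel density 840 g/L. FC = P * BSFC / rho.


FC = P * BSFC / rho_fuel
   = 104 * 240 / 840
   = 24960 / 840
   = 29.71 L/h


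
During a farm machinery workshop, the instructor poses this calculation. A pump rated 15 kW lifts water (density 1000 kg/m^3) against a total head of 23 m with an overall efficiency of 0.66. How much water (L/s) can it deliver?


Q = (P * 1000 * eta) / (rho * g * H)
  = (15 * 1000 * 0.66) / (1000 * 9.81 * 23)
  = 9900 / 225630
  = 0.04388 m^3/s = 43.88 L/s


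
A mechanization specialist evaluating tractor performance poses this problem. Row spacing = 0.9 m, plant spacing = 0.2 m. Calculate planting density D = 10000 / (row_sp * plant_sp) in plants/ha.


D = 10000 / (row_sp * plant_sp)
  = 10000 / (0.9 * 0.2)
  = 10000 / 0.1800
  = 55555.56 plants/ha


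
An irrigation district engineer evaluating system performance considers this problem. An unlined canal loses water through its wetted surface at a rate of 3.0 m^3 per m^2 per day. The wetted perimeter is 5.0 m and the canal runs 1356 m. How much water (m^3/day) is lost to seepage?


S = C * P * L
  = 3.0 * 5.0 * 1356
  = 20340 m^3/day


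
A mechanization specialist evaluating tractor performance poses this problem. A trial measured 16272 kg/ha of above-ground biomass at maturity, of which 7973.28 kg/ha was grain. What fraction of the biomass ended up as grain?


HI = grain_yield / biomass
   = 7973.28 / 16272
   = 0.49


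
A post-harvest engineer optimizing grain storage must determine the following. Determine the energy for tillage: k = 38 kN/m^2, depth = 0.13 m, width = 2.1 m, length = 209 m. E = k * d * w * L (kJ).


E = k * d * w * L
  = 38 * 0.13 * 2.1 * 209
  = 2168.17 kJ


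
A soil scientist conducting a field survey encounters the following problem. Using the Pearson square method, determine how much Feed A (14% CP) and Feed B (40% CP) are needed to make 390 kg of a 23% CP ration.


parts_A = CP_b - target = 40 - 23 = 17
parts_B = target - CP_a = 23 - 14 = 9
total_parts = 17 + 9 = 26
Feed A = 390 * 17 / 26 = 255 kg
Feed B = 390 * 9 / 26 = 135 kg

255 kg


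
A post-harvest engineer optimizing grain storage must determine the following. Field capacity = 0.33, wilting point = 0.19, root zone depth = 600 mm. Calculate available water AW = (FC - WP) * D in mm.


AW = (FC - WP) * D
   = (0.33 - 0.19) * 600
   = 0.14 * 600
   = 84 mm


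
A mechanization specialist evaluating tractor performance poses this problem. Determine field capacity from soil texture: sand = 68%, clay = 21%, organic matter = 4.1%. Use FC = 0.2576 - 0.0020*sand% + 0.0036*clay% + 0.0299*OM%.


FC = 0.2576 - 0.0020*68 + 0.0036*21 + 0.0299*4.1
   = 0.2576 - 0.1360 + 0.0756 + 0.1226
   = 0.3198


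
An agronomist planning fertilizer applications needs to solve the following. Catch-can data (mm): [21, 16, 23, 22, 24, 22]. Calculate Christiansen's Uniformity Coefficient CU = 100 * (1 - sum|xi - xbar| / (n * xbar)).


xbar = 128 / 6 = 21.333
sum|xi - xbar| = 11.333
CU = 100 * (1 - 11.333 / (6 * 21.333))
   = 100 * (1 - 0.0885)
   = 91.15%


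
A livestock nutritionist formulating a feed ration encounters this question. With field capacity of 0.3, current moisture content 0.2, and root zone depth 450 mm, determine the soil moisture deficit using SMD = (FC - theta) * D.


SMD = (FC - theta) * D
    = (0.3 - 0.2) * 450
    = 0.100 * 450
    = 45 mm


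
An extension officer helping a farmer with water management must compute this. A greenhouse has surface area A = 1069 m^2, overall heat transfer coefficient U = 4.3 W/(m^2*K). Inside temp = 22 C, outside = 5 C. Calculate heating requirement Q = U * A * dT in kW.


dT = 22 - (5) = 17 K
Q = U * A * dT
  = 4.3 * 1069 * 17
  = 78143.90 W = 78.14 kW
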